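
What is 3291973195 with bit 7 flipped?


3291973195 ^ (1 << 7) = 3291973195 ^ 128 = 3291973323

3291973323


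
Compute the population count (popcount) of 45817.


0b1011001011111001 has 10 set bits

10


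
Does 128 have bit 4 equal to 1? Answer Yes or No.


0b10000000, bit 4 = 0. No

No


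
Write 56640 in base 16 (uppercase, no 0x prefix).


56640 = DD40 hex

DD40


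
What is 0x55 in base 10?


55 hex = 85 decimal

85


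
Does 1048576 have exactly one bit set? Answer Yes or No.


0b100000000000000000000. Only one bit set => Yes

Yes


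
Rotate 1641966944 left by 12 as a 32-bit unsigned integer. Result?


Rotate 0b1100001110111100110110101100000 left by 12 (32-bit) = 0b11100110110101100000011000011101 = 3872785949

3872785949


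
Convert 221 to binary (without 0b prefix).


221 = 11011101 in binary

11011101


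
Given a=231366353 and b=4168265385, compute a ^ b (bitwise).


231366353 ^ 4168265385 = 4122538104

4122538104


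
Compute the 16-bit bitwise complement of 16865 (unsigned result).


~0b100000111100001 = 0b1011111000011110 = 48670 (16-bit unsigned)

48670


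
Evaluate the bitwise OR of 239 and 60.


0b11101111 | 0b111100 = 0b11111111 = 255

255


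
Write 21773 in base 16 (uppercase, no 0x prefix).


21773 = 550D hex

550D


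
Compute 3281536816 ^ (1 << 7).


3281536816 ^ (1 << 7) = 3281536816 ^ 128 = 3281536944

3281536944


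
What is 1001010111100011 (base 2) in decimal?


1001010111100011 in decimal = 38371

38371


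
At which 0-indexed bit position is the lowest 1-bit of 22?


0b10110. Lowest set bit at position 1

1


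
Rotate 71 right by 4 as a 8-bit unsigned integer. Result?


Rotate 0b1000111 right by 4 (8-bit) = 0b1110100 = 116

116


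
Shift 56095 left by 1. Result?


0b1101101100011111 << 1 = 0b11011011000111110 = 112190

112190


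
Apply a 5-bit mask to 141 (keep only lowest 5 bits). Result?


141 & 31 = 13

13


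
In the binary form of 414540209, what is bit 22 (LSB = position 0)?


0b11000101101010110000110110001, position 22 = 0

0


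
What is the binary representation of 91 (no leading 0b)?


91 = 1011011 in binary

1011011


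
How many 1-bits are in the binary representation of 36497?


0b1000111010010001 has 7 set bits

7


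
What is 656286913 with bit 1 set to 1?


656286913 | (1 << 1) = 656286913 | 2 = 656286915

656286915


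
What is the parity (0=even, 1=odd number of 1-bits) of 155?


0b10011011 has 5 ones => parity 1

1


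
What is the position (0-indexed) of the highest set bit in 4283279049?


0b11111111010011011010011011001001. Highest set bit at position 31

31


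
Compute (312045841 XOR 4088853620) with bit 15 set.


Step 1: 312045841 ^ 4088853620 = 3777987941
Step 2: 3777987941 | (1 << 15) = 3777987941 | 32768 = 3777987941

3777987941


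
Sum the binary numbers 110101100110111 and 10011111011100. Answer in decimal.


110101100110111 + 10011111011100 = 1001001100010011 = 37651

37651


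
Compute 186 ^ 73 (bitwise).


0b10111010 ^ 0b1001001 = 0b11110011 = 243

243


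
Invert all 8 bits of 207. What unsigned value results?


207 ^ 255 = 48

48


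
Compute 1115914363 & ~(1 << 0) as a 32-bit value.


1115914363 & ~(1 << 0) = 1115914362

1115914362


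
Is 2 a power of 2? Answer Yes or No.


0b10. Only one bit set => Yes

Yes


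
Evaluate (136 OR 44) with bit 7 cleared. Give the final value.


Step 1: 136 | 44 = 172
Step 2: 172 & ~(1 << 7) = 44

44


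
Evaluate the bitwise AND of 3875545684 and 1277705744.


0b11100111000000000010001001010100 & 0b1001100001010000011111000010000 = 0b1000100000000000010001000010000 = 1140859408

1140859408


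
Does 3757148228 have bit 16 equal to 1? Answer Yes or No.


0b11011111111100011000100001000100, bit 16 = 1. Yes

Yes


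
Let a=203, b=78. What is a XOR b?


203 ^ 78 = 133

133


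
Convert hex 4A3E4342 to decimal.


4A3E4342 hex = 1245594434 decimal

1245594434


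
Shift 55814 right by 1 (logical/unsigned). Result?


0b1101101000000110 >> 1 = 0b110110100000011 = 27907

27907


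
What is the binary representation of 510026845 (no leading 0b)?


510026845 = 11110011001100110010001011101 in binary

11110011001100110010001011101


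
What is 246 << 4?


0b11110110 << 4 = 0b111101100000 = 3936

3936


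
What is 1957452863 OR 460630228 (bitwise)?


0b1110100101011000101110000111111 | 0b11011011101001010100011010100 = 0b1111111111111001111110011111111 = 2147286271

2147286271


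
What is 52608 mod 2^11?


52608 & 2047 = 1408

1408


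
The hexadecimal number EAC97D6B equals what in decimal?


EAC97D6B hex = 3939073387 decimal

3939073387


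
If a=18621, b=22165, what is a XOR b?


18621 ^ 22165 = 7720

7720


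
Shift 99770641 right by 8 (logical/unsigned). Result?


0b101111100100110000100010001 >> 8 = 0b1011111001001100001 = 389729

389729


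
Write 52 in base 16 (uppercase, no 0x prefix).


52 = 34 hex

34


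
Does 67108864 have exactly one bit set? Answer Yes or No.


0b100000000000000000000000000. Only one bit set => Yes

Yes


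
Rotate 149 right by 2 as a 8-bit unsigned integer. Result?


Rotate 0b10010101 right by 2 (8-bit) = 0b1100101 = 101

101


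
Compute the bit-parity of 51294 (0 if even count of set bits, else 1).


0b1100100001011110 has 8 ones => parity 0

0


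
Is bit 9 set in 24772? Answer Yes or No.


0b110000011000100, bit 9 = 0. No

No


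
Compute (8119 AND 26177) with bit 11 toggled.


Step 1: 8119 & 26177 = 1537
Step 2: 1537 ^ (1 << 11) = 1537 ^ 2048 = 3585

3585


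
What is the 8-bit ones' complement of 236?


236 ^ 255 = 19

19


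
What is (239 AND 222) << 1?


Step 1: 239 & 222 = 206
Step 2: 206 << 1 = 412

412


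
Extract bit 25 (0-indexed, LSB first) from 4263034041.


0b11111110000110001011110010111001, position 25 = 1

1


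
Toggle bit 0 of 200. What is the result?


200 ^ (1 << 0) = 200 ^ 1 = 201

201


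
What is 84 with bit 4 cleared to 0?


84 & ~(1 << 4) = 68

68


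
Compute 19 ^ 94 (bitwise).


0b10011 ^ 0b1011110 = 0b1001101 = 77

77


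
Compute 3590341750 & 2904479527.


0b11010110000000000100010001110110 & 0b10101101000111101101011100100111 = 0b10000100000000000100010000100110 = 2214609958

2214609958


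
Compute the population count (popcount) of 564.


0b1000110100 has 4 set bits

4


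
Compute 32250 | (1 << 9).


32250 | (1 << 9) = 32250 | 512 = 32762

32762


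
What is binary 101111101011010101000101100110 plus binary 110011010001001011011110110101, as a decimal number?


101111101011010101000101100110 + 110011010001001011011110110101 = 1100010111100100000100100011011 = 1660029211

1660029211


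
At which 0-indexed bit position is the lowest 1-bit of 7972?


0b1111100100100. Lowest set bit at position 2

2


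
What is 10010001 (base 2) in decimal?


10010001 in decimal = 145

145


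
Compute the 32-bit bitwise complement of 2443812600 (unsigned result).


~0b10010001101010011001111011111000 = 0b1101110010101100110000100000111 = 1851154695 (32-bit unsigned)

1851154695


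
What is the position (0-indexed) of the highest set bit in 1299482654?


0b1001101011101001000100000011110. Highest set bit at position 30

30


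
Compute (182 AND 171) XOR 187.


Step 1: 182 & 171 = 162
Step 2: 162 ^ 187 = 25

25


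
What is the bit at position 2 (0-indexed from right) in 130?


0b10000010, position 2 = 0

0


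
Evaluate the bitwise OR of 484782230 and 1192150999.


0b11100111001010011000010010110 | 0b1000111000011101100011111010111 = 0b1011111111011111111011111010111 = 1609562071

1609562071


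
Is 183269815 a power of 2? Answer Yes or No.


0b1010111011000111100110110111. Multiple bits set => No

No


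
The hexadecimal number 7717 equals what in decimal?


7717 hex = 30487 decimal

30487


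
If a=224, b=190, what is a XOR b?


224 ^ 190 = 94

94


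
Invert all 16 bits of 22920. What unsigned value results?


22920 ^ 65535 = 42615

42615


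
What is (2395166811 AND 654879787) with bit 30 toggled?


Step 1: 2395166811 & 654879787 = 100665355
Step 2: 100665355 ^ (1 << 30) = 100665355 ^ 1073741824 = 1174407179

1174407179


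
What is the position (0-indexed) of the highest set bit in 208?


0b11010000. Highest set bit at position 7

7


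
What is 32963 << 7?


0b1000000011000011 << 7 = 0b10000000110000110000000 = 4219264

4219264


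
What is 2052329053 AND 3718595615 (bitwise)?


0b1111010010101000000111001011101 & 0b11011101101001010100010000011111 = 0b1011000000001000000010000011101 = 1476658205

1476658205


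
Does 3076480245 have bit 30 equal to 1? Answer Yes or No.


0b10110111010111110101110011110101, bit 30 = 0. No

No


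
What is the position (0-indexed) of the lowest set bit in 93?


0b1011101. Lowest set bit at position 0

0


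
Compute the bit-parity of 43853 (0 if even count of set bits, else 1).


0b1010101101001101 has 9 ones => parity 1

1


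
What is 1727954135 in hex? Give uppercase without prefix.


1727954135 = 66FE7CD7 hex

66FE7CD7


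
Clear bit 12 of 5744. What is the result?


5744 & ~(1 << 12) = 1648

1648


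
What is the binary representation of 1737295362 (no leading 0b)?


1737295362 = 1100111100011010000011000000010 in binary

1100111100011010000011000000010


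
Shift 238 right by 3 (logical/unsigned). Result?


0b11101110 >> 3 = 0b11101 = 29

29


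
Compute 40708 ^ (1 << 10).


40708 ^ (1 << 10) = 40708 ^ 1024 = 39684

39684


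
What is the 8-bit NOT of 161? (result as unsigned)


~0b10100001 = 0b1011110 = 94 (8-bit unsigned)

94


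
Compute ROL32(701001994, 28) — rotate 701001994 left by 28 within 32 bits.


Rotate 0b101001110010000111000100001010 left by 28 (32-bit) = 0b10100010100111001000011100010000 = 2728167184

2728167184


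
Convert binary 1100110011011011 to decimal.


1100110011011011 in decimal = 52443

52443


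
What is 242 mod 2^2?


242 & 3 = 2

2


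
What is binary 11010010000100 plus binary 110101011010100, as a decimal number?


11010010000100 + 110101011010100 = 1001111101011000 = 40792

40792


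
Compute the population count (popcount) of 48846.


0b1011111011001110 has 11 set bits

11


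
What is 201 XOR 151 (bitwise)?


0b11001001 ^ 0b10010111 = 0b1011110 = 94

94


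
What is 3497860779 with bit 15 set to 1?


3497860779 | (1 << 15) = 3497860779 | 32768 = 3497893547

3497893547


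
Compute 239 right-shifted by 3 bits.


0b11101111 >> 3 = 0b11101 = 29

29


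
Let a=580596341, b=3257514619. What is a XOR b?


580596341 ^ 3257514619 = 3769796622

3769796622


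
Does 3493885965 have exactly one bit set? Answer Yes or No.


0b11010000010000000111100000001101. Multiple bits set => No

No


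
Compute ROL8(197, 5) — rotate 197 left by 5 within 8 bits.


Rotate 0b11000101 left by 5 (8-bit) = 0b10111000 = 184

184


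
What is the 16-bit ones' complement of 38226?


38226 ^ 65535 = 27309

27309


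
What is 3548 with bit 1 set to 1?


3548 | (1 << 1) = 3548 | 2 = 3550

3550


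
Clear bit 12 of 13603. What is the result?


13603 & ~(1 << 12) = 9507

9507


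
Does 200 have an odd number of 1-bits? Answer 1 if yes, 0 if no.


0b11001000 has 3 ones => parity 1

1


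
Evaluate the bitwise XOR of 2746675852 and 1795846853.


0b10100011101101101111001010001100 ^ 0b1101011000010100111001011000101 = 0b11001000101111001000000001001001 = 3367796809

3367796809


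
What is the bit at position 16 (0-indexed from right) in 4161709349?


0b11111000000011101010010100100101, position 16 = 0

0


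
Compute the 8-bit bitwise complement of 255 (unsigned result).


~0b11111111 = 0b0 = 0 (8-bit unsigned)

0


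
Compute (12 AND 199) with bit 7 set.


Step 1: 12 & 199 = 4
Step 2: 4 | (1 << 7) = 4 | 128 = 132

132


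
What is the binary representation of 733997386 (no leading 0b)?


733997386 = 101011101111111110100101001010 in binary

101011101111111110100101001010


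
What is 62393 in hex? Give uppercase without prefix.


62393 = F3B9 hex

F3B9


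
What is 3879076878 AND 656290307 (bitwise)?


0b11100111001101100000010000001110 & 0b100111000111100011001000000011 = 0b100111000101100000000000000010 = 655753218

655753218


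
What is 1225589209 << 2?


0b1001001000011010000000111011001 << 2 = 0b100100100001101000000011101100100 = 4902356836

4902356836


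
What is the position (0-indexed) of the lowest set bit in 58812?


0b1110010110111100. Lowest set bit at position 2

2


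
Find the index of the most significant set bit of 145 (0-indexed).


0b10010001. Highest set bit at position 7

7


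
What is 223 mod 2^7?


223 & 127 = 95

95


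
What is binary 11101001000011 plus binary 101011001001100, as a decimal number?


11101001000011 + 101011001001100 = 1001000010001111 = 37007

37007


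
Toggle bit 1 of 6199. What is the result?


6199 ^ (1 << 1) = 6199 ^ 2 = 6197

6197


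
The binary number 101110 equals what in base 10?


101110 in decimal = 46

46


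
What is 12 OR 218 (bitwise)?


0b1100 | 0b11011010 = 0b11011110 = 222

222


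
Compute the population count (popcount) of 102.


0b1100110 has 4 set bits

4


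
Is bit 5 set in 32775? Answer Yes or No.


0b1000000000000111, bit 5 = 0. No

No


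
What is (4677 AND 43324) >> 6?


Step 1: 4677 & 43324 = 4
Step 2: 4 >> 6 = 0

0


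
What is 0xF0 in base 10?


F0 hex = 240 decimal

240


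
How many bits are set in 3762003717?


0b11100000001110111001111100000101 has 16 set bits

16


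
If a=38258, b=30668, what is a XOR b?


38258 ^ 30668 = 58046

58046


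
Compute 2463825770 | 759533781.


0b10010010110110101111111101101010 | 0b101101010001011001000011010101 = 0b10111111110111111111111111111111 = 3219128319

3219128319


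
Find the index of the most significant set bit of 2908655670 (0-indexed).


0b10101101010111101001000000110110. Highest set bit at position 31

31


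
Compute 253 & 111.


0b11111101 & 0b1101111 = 0b1101101 = 109

109


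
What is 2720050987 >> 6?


0b10100010001000001010111100101011 >> 6 = 0b10100010001000001010111100 = 42500796

42500796


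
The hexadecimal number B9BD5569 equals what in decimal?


B9BD5569 hex = 3116193129 decimal

3116193129


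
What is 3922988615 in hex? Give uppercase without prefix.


3922988615 = E9D40E47 hex

E9D40E47


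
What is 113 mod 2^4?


113 & 15 = 1

1


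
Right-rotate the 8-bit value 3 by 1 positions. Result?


Rotate 0b11 right by 1 (8-bit) = 0b10000001 = 129

129


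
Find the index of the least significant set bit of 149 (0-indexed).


0b10010101. Lowest set bit at position 0

0


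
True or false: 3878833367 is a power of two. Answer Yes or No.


0b11100111001100100100110011010111. Multiple bits set => No

No


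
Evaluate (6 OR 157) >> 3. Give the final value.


Step 1: 6 | 157 = 159
Step 2: 159 >> 3 = 19

19


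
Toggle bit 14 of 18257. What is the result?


18257 ^ (1 << 14) = 18257 ^ 16384 = 1873

1873


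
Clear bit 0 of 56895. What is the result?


56895 & ~(1 << 0) = 56894

56894


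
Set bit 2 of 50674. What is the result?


50674 | (1 << 2) = 50674 | 4 = 50678

50678


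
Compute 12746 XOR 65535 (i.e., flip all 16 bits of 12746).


12746 ^ 65535 = 52789

52789


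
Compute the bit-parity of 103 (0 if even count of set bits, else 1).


0b1100111 has 5 ones => parity 1

1


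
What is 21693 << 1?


0b101010010111101 << 1 = 0b1010100101111010 = 43386

43386


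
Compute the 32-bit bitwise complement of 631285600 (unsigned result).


~0b100101101000001010011101100000 = 0b11011010010111110101100010011111 = 3663681695 (32-bit unsigned)

3663681695


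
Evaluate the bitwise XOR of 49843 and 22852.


0b1100001010110011 ^ 0b101100101000100 = 0b1001101111110111 = 39927

39927


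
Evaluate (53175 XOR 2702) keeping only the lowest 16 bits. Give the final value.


Step 1: 53175 ^ 2702 = 50489
Step 2: 50489 & 65535 = 50489

50489


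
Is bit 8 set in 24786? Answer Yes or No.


0b110000011010010, bit 8 = 0. No

No


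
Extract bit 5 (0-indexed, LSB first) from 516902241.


0b11110110011110100110101100001, position 5 = 1

1


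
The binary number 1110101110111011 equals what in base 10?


1110101110111011 in decimal = 60347

60347


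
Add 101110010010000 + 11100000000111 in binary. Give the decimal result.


101110010010000 + 11100000000111 = 1001010010010111 = 38039

38039


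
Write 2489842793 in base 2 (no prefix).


2489842793 = 10010100011001111111110001101001 in binary

10010100011001111111110001101001


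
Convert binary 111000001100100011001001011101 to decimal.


111000001100100011001001011101 in decimal = 942813789

942813789


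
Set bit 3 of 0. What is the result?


0 | (1 << 3) = 0 | 8 = 8

8


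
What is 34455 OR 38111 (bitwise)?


0b1000011010010111 | 0b1001010011011111 = 0b1001011011011111 = 38623

38623


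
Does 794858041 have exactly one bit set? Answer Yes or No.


0b101111011000001001001000111001. Multiple bits set => No

No


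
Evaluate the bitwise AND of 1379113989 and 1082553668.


0b1010010001100111001110000000101 & 0b1000000100001100111010101000100 = 0b1000000000000100001010000000100 = 1073878020

1073878020


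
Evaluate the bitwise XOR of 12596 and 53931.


0b11000100110100 ^ 0b1101001010101011 = 0b1110001110011111 = 58271

58271


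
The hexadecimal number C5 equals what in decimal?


C5 hex = 197 decimal

197


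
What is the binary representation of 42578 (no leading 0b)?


42578 = 1010011001010010 in binary

1010011001010010


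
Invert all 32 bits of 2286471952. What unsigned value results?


2286471952 ^ 4294967295 = 2008495343

2008495343


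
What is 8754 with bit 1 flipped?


8754 ^ (1 << 1) = 8754 ^ 2 = 8752

8752


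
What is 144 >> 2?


0b10010000 >> 2 = 0b100100 = 36

36


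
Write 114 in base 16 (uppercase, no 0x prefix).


114 = 72 hex

72


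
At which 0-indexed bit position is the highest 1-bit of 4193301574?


0b11111001111100001011010001000110. Highest set bit at position 31

31


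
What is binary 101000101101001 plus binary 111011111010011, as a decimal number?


101000101101001 + 111011111010011 = 1100100100111100 = 51516

51516


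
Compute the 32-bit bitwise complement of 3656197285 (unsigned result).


~0b11011001111011010010010010100101 = 0b100110000100101101101101011010 = 638770010 (32-bit unsigned)

638770010


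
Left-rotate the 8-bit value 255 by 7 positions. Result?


Rotate 0b11111111 left by 7 (8-bit) = 0b11111111 = 255

255


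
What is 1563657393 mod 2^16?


1563657393 & 65535 = 33969

33969


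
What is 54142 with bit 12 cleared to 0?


54142 & ~(1 << 12) = 50046

50046


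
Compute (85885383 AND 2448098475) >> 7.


Step 1: 85885383 & 2448098475 = 17432707
Step 2: 17432707 >> 7 = 136193

136193


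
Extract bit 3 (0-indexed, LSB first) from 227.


0b11100011, position 3 = 0

0


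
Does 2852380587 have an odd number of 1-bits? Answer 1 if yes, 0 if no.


0b10101010000000111101111110101011 has 18 ones => parity 0

0


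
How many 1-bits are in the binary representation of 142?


0b10001110 has 4 set bits

4


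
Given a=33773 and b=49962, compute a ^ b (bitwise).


33773 ^ 49962 = 16583

16583


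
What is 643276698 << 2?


0b100110010101111001111110011010 << 2 = 0b10011001010111100111111001101000 = 2573106792

2573106792


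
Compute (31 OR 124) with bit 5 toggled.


Step 1: 31 | 124 = 127
Step 2: 127 ^ (1 << 5) = 127 ^ 32 = 95

95


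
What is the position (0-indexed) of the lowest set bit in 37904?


0b1001010000010000. Lowest set bit at position 4

4


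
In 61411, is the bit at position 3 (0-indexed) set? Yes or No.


0b1110111111100011, bit 3 = 0. No

No


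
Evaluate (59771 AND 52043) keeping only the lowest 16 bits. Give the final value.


Step 1: 59771 & 52043 = 51531
Step 2: 51531 & 65535 = 51531

51531


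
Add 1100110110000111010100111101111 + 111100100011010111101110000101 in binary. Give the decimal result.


1100110110000111010100111101111 + 111100100011010111101110000101 = 10100011010100010010010101110100 = 2740004212

2740004212


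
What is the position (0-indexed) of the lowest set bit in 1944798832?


0b1110011111010110100011001110000. Lowest set bit at position 4

4


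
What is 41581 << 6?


0b1010001001101101 << 6 = 0b1010001001101101000000 = 2661184

2661184


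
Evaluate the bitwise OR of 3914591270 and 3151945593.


0b11101001010100111110110000100110 | 0b10111011110111101101111101111001 = 0b11111011110111111111111101111111 = 4225761151

4225761151


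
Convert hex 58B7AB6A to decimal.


58B7AB6A hex = 1488431978 decimal

1488431978


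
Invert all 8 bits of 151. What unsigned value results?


151 ^ 255 = 104

104


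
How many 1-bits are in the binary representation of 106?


0b1101010 has 4 set bits

4


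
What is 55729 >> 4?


0b1101100110110001 >> 4 = 0b110110011011 = 3483

3483


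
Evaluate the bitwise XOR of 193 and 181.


0b11000001 ^ 0b10110101 = 0b1110100 = 116

116


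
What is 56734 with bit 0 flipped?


56734 ^ (1 << 0) = 56734 ^ 1 = 56735

56735


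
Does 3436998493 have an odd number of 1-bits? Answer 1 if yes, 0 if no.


0b11001100110111000110111101011101 has 20 ones => parity 0

0


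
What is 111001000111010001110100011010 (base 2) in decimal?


111001000111010001110100011010 in decimal = 958209306

958209306


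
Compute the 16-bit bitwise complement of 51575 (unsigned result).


~0b1100100101110111 = 0b11011010001000 = 13960 (16-bit unsigned)

13960


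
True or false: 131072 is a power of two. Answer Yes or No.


0b100000000000000000. Only one bit set => Yes

Yes


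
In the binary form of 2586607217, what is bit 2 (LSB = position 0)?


0b10011010001011000111111001110001, position 2 = 0

0


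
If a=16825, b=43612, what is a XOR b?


16825 ^ 43612 = 60389

60389


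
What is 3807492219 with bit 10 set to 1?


3807492219 | (1 << 10) = 3807492219 | 1024 = 3807493243

3807493243


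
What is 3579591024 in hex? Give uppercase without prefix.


3579591024 = D55C3970 hex

D55C3970


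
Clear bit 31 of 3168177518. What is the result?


3168177518 & ~(1 << 31) = 1020693870

1020693870


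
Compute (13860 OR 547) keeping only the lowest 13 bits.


Step 1: 13860 | 547 = 13863
Step 2: 13863 & 8191 = 5671

5671


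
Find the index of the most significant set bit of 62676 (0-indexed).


0b1111010011010100. Highest set bit at position 15

15


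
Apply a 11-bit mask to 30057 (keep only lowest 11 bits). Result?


30057 & 2047 = 1385

1385


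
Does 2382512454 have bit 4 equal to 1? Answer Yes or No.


0b10001110000000100100000101000110, bit 4 = 0. No

No


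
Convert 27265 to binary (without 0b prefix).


27265 = 110101010000001 in binary

110101010000001


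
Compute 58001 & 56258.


0b1110001010010001 & 0b1101101111000010 = 0b1100001010000000 = 49792

49792


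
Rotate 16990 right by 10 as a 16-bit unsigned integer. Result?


Rotate 0b100001001011110 right by 10 (16-bit) = 0b1001011110010000 = 38800

38800


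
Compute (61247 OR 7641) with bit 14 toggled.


Step 1: 61247 | 7641 = 65535
Step 2: 65535 ^ (1 << 14) = 65535 ^ 16384 = 49151

49151


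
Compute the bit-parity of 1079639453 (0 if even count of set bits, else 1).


0b1000000010110011111110110011101 has 17 ones => parity 1

1


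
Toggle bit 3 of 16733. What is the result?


16733 ^ (1 << 3) = 16733 ^ 8 = 16725

16725


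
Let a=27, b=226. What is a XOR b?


27 ^ 226 = 249

249


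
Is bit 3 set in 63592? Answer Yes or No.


0b1111100001101000, bit 3 = 1. Yes

Yes


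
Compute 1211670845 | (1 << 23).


1211670845 | (1 << 23) = 1211670845 | 8388608 = 1220059453

1220059453


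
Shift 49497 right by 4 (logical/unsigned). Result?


0b1100000101011001 >> 4 = 0b110000010101 = 3093

3093


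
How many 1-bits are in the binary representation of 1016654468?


0b111100100110001110101010000100 has 14 set bits

14


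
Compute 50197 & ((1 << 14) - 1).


50197 & 16383 = 1045

1045


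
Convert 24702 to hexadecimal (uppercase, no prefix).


24702 = 607E hex

607E


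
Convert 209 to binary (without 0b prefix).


209 = 11010001 in binary

11010001


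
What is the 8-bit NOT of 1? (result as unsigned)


~0b1 = 0b11111110 = 254 (8-bit unsigned)

254


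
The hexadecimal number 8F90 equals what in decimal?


8F90 hex = 36752 decimal

36752


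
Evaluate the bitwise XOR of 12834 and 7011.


0b11001000100010 ^ 0b1101101100011 = 0b10100101000001 = 10561

10561


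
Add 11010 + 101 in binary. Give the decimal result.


11010 + 101 = 11111 = 31

31


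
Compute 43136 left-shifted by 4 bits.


0b1010100010000000 << 4 = 0b10101000100000000000 = 690176

690176


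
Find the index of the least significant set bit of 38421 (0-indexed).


0b1001011000010101. Lowest set bit at position 0

0


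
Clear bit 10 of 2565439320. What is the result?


2565439320 & ~(1 << 10) = 2565438296

2565438296


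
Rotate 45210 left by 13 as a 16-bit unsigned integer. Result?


Rotate 0b1011000010011010 left by 13 (16-bit) = 0b101011000010011 = 22035

22035


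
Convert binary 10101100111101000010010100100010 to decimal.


10101100111101000010010100100010 in decimal = 2901681442

2901681442


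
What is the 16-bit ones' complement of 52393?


52393 ^ 65535 = 13142

13142


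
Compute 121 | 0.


0b1111001 | 0b0 = 0b1111001 = 121

121


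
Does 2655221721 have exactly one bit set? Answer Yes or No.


0b10011110010000110111011111011001. Multiple bits set => No

No


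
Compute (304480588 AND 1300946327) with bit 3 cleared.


Step 1: 304480588 & 1300946327 = 131332
Step 2: 131332 & ~(1 << 3) = 131332

131332


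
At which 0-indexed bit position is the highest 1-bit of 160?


0b10100000. Highest set bit at position 7

7


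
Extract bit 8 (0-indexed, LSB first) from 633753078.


0b100101110001100100110111110110, position 8 = 1

1


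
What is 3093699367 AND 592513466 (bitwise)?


0b10111000011001100001101100100111 & 0b100011010100010000100110111010 = 0b100000010000000000100100100010 = 541067554

541067554


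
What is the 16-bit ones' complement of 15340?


15340 ^ 65535 = 50195

50195


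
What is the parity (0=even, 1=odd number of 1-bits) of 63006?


0b1111011000011110 has 10 ones => parity 0

0


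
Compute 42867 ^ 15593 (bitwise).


0b1010011101110011 ^ 0b11110011101001 = 0b1001101110011010 = 39834

39834


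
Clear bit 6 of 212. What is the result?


212 & ~(1 << 6) = 148

148


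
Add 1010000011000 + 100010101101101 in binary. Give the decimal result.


1010000011000 + 100010101101101 = 101100110000101 = 22917

22917


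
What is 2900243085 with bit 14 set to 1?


2900243085 | (1 << 14) = 2900243085 | 16384 = 2900259469

2900259469


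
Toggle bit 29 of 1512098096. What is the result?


1512098096 ^ (1 << 29) = 1512098096 ^ 536870912 = 2048969008

2048969008


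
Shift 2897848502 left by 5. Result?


0b10101100101110011010100010110110 << 5 = 0b1010110010111001101010001011011000000 = 92731152064

92731152064


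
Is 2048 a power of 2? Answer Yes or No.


0b100000000000. Only one bit set => Yes

Yes


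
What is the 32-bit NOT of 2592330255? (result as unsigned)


~0b10011010100000111101001000001111 = 0b1100101011111000010110111110000 = 1702637040 (32-bit unsigned)

1702637040


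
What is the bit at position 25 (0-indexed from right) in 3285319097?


0b11000011110100011111110110111001, position 25 = 1

1


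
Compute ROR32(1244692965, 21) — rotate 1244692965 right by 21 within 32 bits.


Rotate 0b1001010001100001000000111100101 right by 21 (32-bit) = 0b10000100000011110010101001010001 = 2215586385

2215586385


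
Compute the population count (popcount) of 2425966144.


0b10010000100110010100111001000000 has 11 set bits

11


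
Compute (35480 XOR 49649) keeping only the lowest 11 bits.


Step 1: 35480 ^ 49649 = 19305
Step 2: 19305 & 2047 = 873

873


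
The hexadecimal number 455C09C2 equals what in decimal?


455C09C2 hex = 1163659714 decimal

1163659714


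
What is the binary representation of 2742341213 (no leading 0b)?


2742341213 = 10100011011101001100111001011101 in binary

10100011011101001100111001011101


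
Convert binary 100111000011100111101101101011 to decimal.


100111000011100111101101101011 in decimal = 655260523

655260523


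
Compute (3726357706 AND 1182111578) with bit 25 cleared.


Step 1: 3726357706 & 1182111578 = 1175557194
Step 2: 1175557194 & ~(1 << 25) = 1142002762

1142002762


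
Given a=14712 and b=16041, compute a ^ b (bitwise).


14712 ^ 16041 = 2001

2001


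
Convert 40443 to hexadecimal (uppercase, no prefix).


40443 = 9DFB hex

9DFB


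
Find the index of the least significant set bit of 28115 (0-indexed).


0b110110111010011. Lowest set bit at position 0

0


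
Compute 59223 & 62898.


0b1110011101010111 & 0b1111010110110010 = 0b1110010100010010 = 58642

58642


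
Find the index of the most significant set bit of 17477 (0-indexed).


0b100010001000101. Highest set bit at position 14

14


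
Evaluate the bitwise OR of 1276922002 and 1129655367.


0b1001100000111000100100010010010 | 0b1000011010101010010110001000111 = 0b1001111010111010110110011010111 = 1331522775

1331522775


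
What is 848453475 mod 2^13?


848453475 & 8191 = 8035

8035


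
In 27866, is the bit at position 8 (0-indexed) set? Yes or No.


0b110110011011010, bit 8 = 0. No

No


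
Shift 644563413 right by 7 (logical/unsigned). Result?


0b100110011010110100000111010101 >> 7 = 0b10011001101011010000011 = 5035651

5035651


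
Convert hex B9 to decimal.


B9 hex = 185 decimal

185


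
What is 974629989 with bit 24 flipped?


974629989 ^ (1 << 24) = 974629989 ^ 16777216 = 991407205

991407205


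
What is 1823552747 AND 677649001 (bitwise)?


0b1101100101100010011010011101011 & 0b101000011001000001101001101001 = 0b101000001000000001000001101001 = 673189993

673189993


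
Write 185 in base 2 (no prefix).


185 = 10111001 in binary

10111001


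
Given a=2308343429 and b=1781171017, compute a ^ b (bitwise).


2308343429 ^ 1781171017 = 3820750284

3820750284


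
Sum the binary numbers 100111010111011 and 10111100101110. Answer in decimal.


100111010111011 + 10111100101110 = 111110111101001 = 32233

32233


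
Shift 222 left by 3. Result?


0b11011110 << 3 = 0b11011110000 = 1776

1776


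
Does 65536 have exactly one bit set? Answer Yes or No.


0b10000000000000000. Only one bit set => Yes

Yes


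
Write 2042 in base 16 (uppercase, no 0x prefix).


2042 = 7FA hex

7FA


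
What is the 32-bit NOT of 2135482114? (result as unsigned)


~0b1111111010010001101111100000010 = 0b10000000101101110010000011111101 = 2159485181 (32-bit unsigned)

2159485181


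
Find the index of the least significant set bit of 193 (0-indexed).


0b11000001. Lowest set bit at position 0

0


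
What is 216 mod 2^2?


216 & 3 = 0

0


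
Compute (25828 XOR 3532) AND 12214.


Step 1: 25828 ^ 3532 = 26920
Step 2: 26920 & 12214 = 10528

10528


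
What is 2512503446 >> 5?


0b10010101110000011100001010010110 >> 5 = 0b100101011100000111000010100 = 78515732

78515732


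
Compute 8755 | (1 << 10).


8755 | (1 << 10) = 8755 | 1024 = 9779

9779


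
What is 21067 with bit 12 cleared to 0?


21067 & ~(1 << 12) = 16971

16971


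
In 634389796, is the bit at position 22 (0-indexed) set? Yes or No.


0b100101110100000000010100100100, bit 22 = 1. Yes

Yes


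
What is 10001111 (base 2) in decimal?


10001111 in decimal = 143

143


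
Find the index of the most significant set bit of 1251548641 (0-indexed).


0b1001010100110010001110111100001. Highest set bit at position 30

30


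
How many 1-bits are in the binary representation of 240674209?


0b1110010110000110010110100001 has 13 set bits

13


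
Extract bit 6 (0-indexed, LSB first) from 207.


0b11001111, position 6 = 1

1


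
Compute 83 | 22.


0b1010011 | 0b10110 = 0b1010111 = 87

87


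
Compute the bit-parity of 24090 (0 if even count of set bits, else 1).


0b101111000011010 has 8 ones => parity 0

0


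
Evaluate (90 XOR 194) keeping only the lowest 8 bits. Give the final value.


Step 1: 90 ^ 194 = 152
Step 2: 152 & 255 = 152

152


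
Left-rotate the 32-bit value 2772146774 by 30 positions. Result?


Rotate 0b10100101001110111001101001010110 left by 30 (32-bit) = 0b10101001010011101110011010010101 = 2840520341

2840520341


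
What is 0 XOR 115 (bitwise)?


0b0 ^ 0b1110011 = 0b1110011 = 115

115


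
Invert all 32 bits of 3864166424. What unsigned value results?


3864166424 ^ 4294967295 = 430800871

430800871


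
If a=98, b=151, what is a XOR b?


98 ^ 151 = 245

245


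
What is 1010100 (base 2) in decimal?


1010100 in decimal = 84

84


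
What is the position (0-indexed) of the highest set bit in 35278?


0b1000100111001110. Highest set bit at position 15

15


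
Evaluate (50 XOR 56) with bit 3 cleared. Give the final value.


Step 1: 50 ^ 56 = 10
Step 2: 10 & ~(1 << 3) = 2

2


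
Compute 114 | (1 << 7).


114 | (1 << 7) = 114 | 128 = 242

242


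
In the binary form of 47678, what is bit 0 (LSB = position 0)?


0b1011101000111110, position 0 = 0

0


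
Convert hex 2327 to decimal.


2327 hex = 8999 decimal

8999


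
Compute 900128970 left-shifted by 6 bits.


0b110101101001101110000011001010 << 6 = 0b110101101001101110000011001010000000 = 57608254080

57608254080


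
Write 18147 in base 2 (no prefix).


18147 = 100011011100011 in binary

100011011100011


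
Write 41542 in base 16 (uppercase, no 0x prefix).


41542 = A246 hex

A246


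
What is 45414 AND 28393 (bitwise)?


0b1011000101100110 & 0b110111011101001 = 0b10000001100000 = 8288

8288


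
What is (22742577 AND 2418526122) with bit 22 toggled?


Step 1: 22742577 & 2418526122 = 198176
Step 2: 198176 ^ (1 << 22) = 198176 ^ 4194304 = 4392480

4392480


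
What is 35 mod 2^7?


35 & 127 = 35

35


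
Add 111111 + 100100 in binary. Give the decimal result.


111111 + 100100 = 1100011 = 99

99


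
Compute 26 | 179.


0b11010 | 0b10110011 = 0b10111011 = 187

187


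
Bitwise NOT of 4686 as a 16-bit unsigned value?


~0b1001001001110 = 0b1110110110110001 = 60849 (16-bit unsigned)

60849


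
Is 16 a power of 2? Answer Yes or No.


0b10000. Only one bit set => Yes

Yes


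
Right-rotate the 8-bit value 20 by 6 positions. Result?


Rotate 0b10100 right by 6 (8-bit) = 0b1010000 = 80

80


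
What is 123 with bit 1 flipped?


123 ^ (1 << 1) = 123 ^ 2 = 121

121


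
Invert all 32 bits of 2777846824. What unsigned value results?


2777846824 ^ 4294967295 = 1517120471

1517120471


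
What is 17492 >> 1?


0b100010001010100 >> 1 = 0b10001000101010 = 8746

8746


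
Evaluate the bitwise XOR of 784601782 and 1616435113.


0b101110110001000001001010110110 ^ 0b1100000010110001101011110101001 = 0b1001110100111001100010100011111 = 1318896927

1318896927


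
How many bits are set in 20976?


0b101000111110000 has 7 set bits

7


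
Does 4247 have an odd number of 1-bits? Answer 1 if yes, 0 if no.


0b1000010010111 has 6 ones => parity 0

0


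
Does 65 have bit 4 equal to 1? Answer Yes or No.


0b1000001, bit 4 = 0. No

No


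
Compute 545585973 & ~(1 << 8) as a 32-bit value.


545585973 & ~(1 << 8) = 545585717

545585717


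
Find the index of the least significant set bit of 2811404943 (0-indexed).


0b10100111100100101010001010001111. Lowest set bit at position 0

0


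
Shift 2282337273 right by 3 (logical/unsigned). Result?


0b10001000000010011011001111111001 >> 3 = 0b10001000000010011011001111111 = 285292159

285292159


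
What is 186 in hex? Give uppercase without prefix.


186 = BA hex

BA


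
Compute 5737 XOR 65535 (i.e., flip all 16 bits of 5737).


5737 ^ 65535 = 59798

59798


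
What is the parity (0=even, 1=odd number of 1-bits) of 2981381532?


0b10110001101101000100010110011100 has 15 ones => parity 1

1


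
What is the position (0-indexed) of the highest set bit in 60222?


0b1110101100111110. Highest set bit at position 15

15


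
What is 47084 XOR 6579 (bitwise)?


0b1011011111101100 ^ 0b1100110110011 = 0b1010111001011111 = 44639

44639


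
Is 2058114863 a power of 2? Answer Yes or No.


0b1111010101011000101011100101111. Multiple bits set => No

No


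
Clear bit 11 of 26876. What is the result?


26876 & ~(1 << 11) = 24828

24828


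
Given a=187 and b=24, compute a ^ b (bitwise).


187 ^ 24 = 163

163


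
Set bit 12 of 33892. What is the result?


33892 | (1 << 12) = 33892 | 4096 = 37988

37988


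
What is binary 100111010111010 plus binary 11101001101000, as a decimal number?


100111010111010 + 11101001101000 = 1000100100100010 = 35106

35106


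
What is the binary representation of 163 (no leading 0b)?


163 = 10100011 in binary

10100011


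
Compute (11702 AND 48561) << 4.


Step 1: 11702 & 48561 = 11696
Step 2: 11696 << 4 = 187136

187136


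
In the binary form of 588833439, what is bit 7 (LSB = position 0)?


0b100011000110001110001010011111, position 7 = 1

1


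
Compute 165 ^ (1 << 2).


165 ^ (1 << 2) = 165 ^ 4 = 161

161


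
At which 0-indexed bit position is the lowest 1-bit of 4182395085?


0b11111001010010100100100011001101. Lowest set bit at position 0

0


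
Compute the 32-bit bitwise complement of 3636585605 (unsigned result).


~0b11011000110000011110010010000101 = 0b100111001111100001101101111010 = 658381690 (32-bit unsigned)

658381690


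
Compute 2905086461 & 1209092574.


0b10101101001010000001100111111101 & 0b1001000000100010100100111011110 = 0b1000000000000000100111011100 = 134220252

134220252


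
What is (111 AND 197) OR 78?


Step 1: 111 & 197 = 69
Step 2: 69 | 78 = 79

79


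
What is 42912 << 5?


0b1010011110100000 << 5 = 0b101001111010000000000 = 1373184

1373184
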